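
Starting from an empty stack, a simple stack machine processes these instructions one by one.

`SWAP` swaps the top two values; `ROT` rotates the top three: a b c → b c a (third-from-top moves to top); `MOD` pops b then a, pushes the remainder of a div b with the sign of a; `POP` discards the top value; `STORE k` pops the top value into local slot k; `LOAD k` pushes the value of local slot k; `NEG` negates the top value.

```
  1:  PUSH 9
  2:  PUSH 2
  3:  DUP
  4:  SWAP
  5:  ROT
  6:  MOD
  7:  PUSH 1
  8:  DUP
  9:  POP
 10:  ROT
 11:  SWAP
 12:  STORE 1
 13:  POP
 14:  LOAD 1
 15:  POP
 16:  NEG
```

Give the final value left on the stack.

-2

PUSH 9  → [9]
PUSH 2  → [9, 2]
DUP     → [9, 2, 2]
SWAP    → [9, 2, 2]
ROT     → [2, 2, 9]
MOD     → [2, 2]
PUSH 1  → [2, 2, 1]
DUP     → [2, 2, 1, 1]
POP     → [2, 2, 1]
ROT     → [2, 1, 2]
SWAP    → [2, 2, 1]
STORE 1 → [2, 2]
POP     → [2]
LOAD 1  → [2, 1]
POP     → [2]
NEG     → [-2]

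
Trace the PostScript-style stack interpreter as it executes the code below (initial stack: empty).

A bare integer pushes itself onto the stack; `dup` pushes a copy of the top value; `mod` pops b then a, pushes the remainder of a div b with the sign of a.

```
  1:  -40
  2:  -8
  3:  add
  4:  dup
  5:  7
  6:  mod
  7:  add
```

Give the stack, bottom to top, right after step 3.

[-48]

-40 -> [-40]
-8  -> [-40, -8]
add -> [-48]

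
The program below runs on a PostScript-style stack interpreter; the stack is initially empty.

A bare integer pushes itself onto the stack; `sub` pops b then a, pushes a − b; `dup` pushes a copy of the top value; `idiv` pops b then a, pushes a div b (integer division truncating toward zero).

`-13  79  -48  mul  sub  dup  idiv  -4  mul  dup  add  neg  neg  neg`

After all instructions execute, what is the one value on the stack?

8

-13  -> [-13]
79   -> [-13, 79]
-48  -> [-13, 79, -48]
mul  -> [-13, -3792]
sub  -> [3779]
dup  -> [3779, 3779]
idiv -> [1]
-4   -> [1, -4]
mul  -> [-4]
dup  -> [-4, -4]
add  -> [-8]
neg  -> [8]
neg  -> [-8]
neg  -> [8]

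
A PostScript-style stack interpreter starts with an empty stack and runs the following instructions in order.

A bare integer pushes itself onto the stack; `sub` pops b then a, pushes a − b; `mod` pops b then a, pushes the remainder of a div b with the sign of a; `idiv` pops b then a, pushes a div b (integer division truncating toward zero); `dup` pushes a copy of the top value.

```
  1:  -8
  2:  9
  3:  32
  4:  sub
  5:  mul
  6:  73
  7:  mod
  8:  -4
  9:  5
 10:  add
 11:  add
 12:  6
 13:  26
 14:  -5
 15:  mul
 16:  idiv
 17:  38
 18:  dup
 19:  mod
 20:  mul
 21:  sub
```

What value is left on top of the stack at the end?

-8   : -8
9    : -8 9
32   : -8 9 32
sub  : -8 -23
mul  : 184
73   : 184 73
mod  : 38
-4   : 38 -4
5    : 38 -4 5
add  : 38 1
add  : 39
6    : 39 6
26   : 39 6 26
-5   : 39 6 26 -5
mul  : 39 6 -130
idiv : 39 0
38   : 39 0 38
dup  : 39 0 38 38
mod  : 39 0 0
mul  : 39 0
sub  : 39

39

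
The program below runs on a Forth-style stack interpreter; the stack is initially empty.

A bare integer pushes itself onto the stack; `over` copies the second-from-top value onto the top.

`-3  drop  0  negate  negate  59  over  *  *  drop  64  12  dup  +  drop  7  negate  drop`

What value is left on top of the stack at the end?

-3     -> [-3]
drop   -> []
0      -> [0]
negate -> [0]
negate -> [0]
59     -> [0, 59]
over   -> [0, 59, 0]
*      -> [0, 0]
*      -> [0]
drop   -> []
64     -> [64]
12     -> [64, 12]
dup    -> [64, 12, 12]
+      -> [64, 24]
drop   -> [64]
7      -> [64, 7]
negate -> [64, -7]
drop   -> [64]

64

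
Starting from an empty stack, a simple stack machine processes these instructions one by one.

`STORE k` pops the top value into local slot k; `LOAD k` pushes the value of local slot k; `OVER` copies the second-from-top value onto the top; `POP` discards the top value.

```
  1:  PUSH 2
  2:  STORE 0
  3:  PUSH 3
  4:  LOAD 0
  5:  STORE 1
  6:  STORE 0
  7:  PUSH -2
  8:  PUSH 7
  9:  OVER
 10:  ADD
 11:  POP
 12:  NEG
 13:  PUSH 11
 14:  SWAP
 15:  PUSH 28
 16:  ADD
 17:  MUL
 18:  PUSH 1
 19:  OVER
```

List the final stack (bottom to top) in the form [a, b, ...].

PUSH 2  -> [2]
STORE 0 -> []
PUSH 3  -> [3]
LOAD 0  -> [3, 2]
STORE 1 -> [3]
STORE 0 -> []
PUSH -2 -> [-2]
PUSH 7  -> [-2, 7]
OVER    -> [-2, 7, -2]
ADD     -> [-2, 5]
POP     -> [-2]
NEG     -> [2]
PUSH 11 -> [2, 11]
SWAP    -> [11, 2]
PUSH 28 -> [11, 2, 28]
ADD     -> [11, 30]
MUL     -> [330]
PUSH 1  -> [330, 1]
OVER    -> [330, 1, 330]

[330, 1, 330]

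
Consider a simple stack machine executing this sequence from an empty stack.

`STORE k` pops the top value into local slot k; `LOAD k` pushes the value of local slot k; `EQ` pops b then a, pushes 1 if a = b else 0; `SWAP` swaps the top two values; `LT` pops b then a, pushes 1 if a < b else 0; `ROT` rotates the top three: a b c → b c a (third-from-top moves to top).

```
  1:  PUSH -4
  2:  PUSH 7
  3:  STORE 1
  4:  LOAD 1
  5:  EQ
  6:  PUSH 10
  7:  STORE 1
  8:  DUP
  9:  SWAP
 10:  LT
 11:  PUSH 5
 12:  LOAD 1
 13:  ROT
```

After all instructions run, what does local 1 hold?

10

PUSH -4 -> [-4]
PUSH 7  -> [-4, 7]
STORE 1 -> [-4]
LOAD 1  -> [-4, 7]
EQ      -> [0]
PUSH 10 -> [0, 10]
STORE 1 -> [0]
DUP     -> [0, 0]
SWAP    -> [0, 0]
LT      -> [0]
PUSH 5  -> [0, 5]
LOAD 1  -> [0, 5, 10]
ROT     -> [5, 10, 0]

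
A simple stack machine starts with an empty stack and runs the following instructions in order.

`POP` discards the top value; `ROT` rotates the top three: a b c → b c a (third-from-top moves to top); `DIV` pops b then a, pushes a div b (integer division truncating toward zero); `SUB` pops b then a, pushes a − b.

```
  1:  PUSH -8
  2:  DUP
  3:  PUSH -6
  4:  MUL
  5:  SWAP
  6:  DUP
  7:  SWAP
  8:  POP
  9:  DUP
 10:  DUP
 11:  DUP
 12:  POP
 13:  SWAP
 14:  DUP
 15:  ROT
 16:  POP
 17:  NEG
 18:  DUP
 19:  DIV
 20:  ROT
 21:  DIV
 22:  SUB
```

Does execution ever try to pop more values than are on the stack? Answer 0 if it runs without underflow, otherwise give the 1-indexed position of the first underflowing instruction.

0

PUSH -8 → -8
DUP     → -8 -8
PUSH -6 → -8 -8 -6
MUL     → -8 48
SWAP    → 48 -8
DUP     → 48 -8 -8
SWAP    → 48 -8 -8
POP     → 48 -8
DUP     → 48 -8 -8
DUP     → 48 -8 -8 -8
DUP     → 48 -8 -8 -8 -8
POP     → 48 -8 -8 -8
SWAP    → 48 -8 -8 -8
DUP     → 48 -8 -8 -8 -8
ROT     → 48 -8 -8 -8 -8
POP     → 48 -8 -8 -8
NEG     → 48 -8 -8 8
DUP     → 48 -8 -8 8 8
DIV     → 48 -8 -8 1
ROT     → 48 -8 1 -8
DIV     → 48 -8 0
SUB     → 48 -8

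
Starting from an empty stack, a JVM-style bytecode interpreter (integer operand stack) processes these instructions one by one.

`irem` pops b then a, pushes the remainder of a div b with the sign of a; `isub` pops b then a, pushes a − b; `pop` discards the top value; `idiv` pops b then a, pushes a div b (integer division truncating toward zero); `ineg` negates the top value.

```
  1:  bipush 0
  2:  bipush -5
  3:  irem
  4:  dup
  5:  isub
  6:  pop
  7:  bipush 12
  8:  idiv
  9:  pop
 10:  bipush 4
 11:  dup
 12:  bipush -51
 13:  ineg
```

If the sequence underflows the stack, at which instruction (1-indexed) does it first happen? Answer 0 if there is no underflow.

8

bipush 0  : 0
bipush -5 : 0 -5
irem      : 0
dup       : 0 0
isub      : 0
pop       : (empty)
bipush 12 : 12
idiv  — needs 2 operands, stack has 1 → underflow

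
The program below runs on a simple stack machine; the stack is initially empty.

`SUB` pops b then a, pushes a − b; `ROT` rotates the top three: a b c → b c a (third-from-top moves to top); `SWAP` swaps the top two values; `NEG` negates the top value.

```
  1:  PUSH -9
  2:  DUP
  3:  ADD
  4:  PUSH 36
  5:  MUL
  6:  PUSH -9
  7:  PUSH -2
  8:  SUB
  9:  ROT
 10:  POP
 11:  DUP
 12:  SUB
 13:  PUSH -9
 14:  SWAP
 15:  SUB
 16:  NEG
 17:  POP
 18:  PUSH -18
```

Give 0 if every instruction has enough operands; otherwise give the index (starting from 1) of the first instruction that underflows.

PUSH -9 : [-9]
DUP     : [-9, -9]
ADD     : [-18]
PUSH 36 : [-18, 36]
MUL     : [-648]
PUSH -9 : [-648, -9]
PUSH -2 : [-648, -9, -2]
SUB     : [-648, -7]
ROT  — needs 3 operands, stack has 2 → underflow

9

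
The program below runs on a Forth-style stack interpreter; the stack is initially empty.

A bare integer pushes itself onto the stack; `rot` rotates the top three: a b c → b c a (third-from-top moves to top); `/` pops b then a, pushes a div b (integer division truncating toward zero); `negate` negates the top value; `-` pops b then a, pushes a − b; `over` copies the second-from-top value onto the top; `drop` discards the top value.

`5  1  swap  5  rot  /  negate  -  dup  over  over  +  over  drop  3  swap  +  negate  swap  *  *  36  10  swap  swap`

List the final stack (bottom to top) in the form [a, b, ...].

5      → 5
1      → 5 1
swap   → 1 5
5      → 1 5 5
rot    → 5 5 1
/      → 5 5
negate → 5 -5
-      → 10
dup    → 10 10
over   → 10 10 10
over   → 10 10 10 10
+      → 10 10 20
over   → 10 10 20 10
drop   → 10 10 20
3      → 10 10 20 3
swap   → 10 10 3 20
+      → 10 10 23
negate → 10 10 -23
swap   → 10 -23 10
*      → 10 -230
*      → -2300
36     → -2300 36
10     → -2300 36 10
swap   → -2300 10 36
swap   → -2300 36 10

[-2300, 36, 10]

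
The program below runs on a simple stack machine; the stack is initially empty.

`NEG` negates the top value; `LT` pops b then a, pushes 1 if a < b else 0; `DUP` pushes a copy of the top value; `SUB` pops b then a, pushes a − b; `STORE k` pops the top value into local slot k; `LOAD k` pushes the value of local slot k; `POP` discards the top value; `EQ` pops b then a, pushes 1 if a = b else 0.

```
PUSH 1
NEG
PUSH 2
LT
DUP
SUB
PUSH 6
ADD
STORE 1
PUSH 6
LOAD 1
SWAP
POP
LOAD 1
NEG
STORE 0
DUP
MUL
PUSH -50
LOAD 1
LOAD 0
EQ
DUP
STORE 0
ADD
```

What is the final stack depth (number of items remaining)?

PUSH 1   -> [1]
NEG      -> [-1]
PUSH 2   -> [-1, 2]
LT       -> [1]
DUP      -> [1, 1]
SUB      -> [0]
PUSH 6   -> [0, 6]
ADD      -> [6]
STORE 1  -> []
PUSH 6   -> [6]
LOAD 1   -> [6, 6]
SWAP     -> [6, 6]
POP      -> [6]
LOAD 1   -> [6, 6]
NEG      -> [6, -6]
STORE 0  -> [6]
DUP      -> [6, 6]
MUL      -> [36]
PUSH -50 -> [36, -50]
LOAD 1   -> [36, -50, 6]
LOAD 0   -> [36, -50, 6, -6]
EQ       -> [36, -50, 0]
DUP      -> [36, -50, 0, 0]
STORE 0  -> [36, -50, 0]
ADD      -> [36, -50]

2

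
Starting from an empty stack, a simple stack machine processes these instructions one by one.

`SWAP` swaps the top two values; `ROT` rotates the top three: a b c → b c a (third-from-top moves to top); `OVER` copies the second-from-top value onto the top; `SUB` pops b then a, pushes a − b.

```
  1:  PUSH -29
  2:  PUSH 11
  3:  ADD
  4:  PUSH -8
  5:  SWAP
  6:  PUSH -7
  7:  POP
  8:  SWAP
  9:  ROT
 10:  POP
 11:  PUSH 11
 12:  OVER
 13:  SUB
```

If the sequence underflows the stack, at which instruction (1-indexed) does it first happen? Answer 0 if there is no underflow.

9

PUSH -29  [-29]
PUSH 11   [-29, 11]
ADD       [-18]
PUSH -8   [-18, -8]
SWAP      [-8, -18]
PUSH -7   [-8, -18, -7]
POP       [-8, -18]
SWAP      [-18, -8]
ROT  — needs 3 operands, stack has 2 → underflow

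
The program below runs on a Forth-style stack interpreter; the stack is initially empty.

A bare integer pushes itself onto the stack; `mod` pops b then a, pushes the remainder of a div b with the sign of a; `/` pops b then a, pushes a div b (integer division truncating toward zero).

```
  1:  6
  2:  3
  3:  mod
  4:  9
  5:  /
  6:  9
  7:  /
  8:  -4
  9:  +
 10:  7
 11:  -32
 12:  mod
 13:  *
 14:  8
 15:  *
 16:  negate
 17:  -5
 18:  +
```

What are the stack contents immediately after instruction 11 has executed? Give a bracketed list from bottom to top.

[-4, 7, -32]

6    [6]
3    [6, 3]
mod  [0]
9    [0, 9]
/    [0]
9    [0, 9]
/    [0]
-4   [0, -4]
+    [-4]
7    [-4, 7]
-32  [-4, 7, -32]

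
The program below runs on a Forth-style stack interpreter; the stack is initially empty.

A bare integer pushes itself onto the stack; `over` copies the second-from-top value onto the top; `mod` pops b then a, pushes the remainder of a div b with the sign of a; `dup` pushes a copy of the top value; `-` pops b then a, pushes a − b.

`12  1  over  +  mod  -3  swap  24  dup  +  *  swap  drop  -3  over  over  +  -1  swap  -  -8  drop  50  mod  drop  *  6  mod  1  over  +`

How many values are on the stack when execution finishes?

2

12    [12]
1     [12, 1]
over  [12, 1, 12]
+     [12, 13]
mod   [12]
-3    [12, -3]
swap  [-3, 12]
24    [-3, 12, 24]
dup   [-3, 12, 24, 24]
+     [-3, 12, 48]
*     [-3, 576]
swap  [576, -3]
drop  [576]
-3    [576, -3]
over  [576, -3, 576]
over  [576, -3, 576, -3]
+     [576, -3, 573]
-1    [576, -3, 573, -1]
swap  [576, -3, -1, 573]
-     [576, -3, -574]
-8    [576, -3, -574, -8]
drop  [576, -3, -574]
50    [576, -3, -574, 50]
mod   [576, -3, -24]
drop  [576, -3]
*     [-1728]
6     [-1728, 6]
mod   [0]
1     [0, 1]
over  [0, 1, 0]
+     [0, 1]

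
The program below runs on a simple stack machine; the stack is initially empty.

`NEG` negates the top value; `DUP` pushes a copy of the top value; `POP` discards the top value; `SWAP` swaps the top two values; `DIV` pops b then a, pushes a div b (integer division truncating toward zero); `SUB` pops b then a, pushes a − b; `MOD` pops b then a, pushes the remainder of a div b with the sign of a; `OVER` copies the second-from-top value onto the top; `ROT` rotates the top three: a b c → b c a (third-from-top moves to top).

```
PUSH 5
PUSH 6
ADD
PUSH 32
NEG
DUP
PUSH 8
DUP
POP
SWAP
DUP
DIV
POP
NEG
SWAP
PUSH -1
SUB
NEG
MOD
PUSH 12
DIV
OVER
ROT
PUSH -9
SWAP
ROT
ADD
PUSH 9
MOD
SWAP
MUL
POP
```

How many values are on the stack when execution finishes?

1

PUSH 5   5
PUSH 6   5 6
ADD      11
PUSH 32  11 32
NEG      11 -32
DUP      11 -32 -32
PUSH 8   11 -32 -32 8
DUP      11 -32 -32 8 8
POP      11 -32 -32 8
SWAP     11 -32 8 -32
DUP      11 -32 8 -32 -32
DIV      11 -32 8 1
POP      11 -32 8
NEG      11 -32 -8
SWAP     11 -8 -32
PUSH -1  11 -8 -32 -1
SUB      11 -8 -31
NEG      11 -8 31
MOD      11 -8
PUSH 12  11 -8 12
DIV      11 0
OVER     11 0 11
ROT      0 11 11
PUSH -9  0 11 11 -9
SWAP     0 11 -9 11
ROT      0 -9 11 11
ADD      0 -9 22
PUSH 9   0 -9 22 9
MOD      0 -9 4
SWAP     0 4 -9
MUL      0 -36
POP      0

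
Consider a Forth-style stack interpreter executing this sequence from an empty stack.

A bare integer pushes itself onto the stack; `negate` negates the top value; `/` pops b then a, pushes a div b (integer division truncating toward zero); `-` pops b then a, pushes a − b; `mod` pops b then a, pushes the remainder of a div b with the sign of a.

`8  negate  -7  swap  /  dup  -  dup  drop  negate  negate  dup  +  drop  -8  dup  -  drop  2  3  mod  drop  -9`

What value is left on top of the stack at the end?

8       [8]
negate  [-8]
-7      [-8, -7]
swap    [-7, -8]
/       [0]
dup     [0, 0]
-       [0]
dup     [0, 0]
drop    [0]
negate  [0]
negate  [0]
dup     [0, 0]
+       [0]
drop    []
-8      [-8]
dup     [-8, -8]
-       [0]
drop    []
2       [2]
3       [2, 3]
mod     [2]
drop    []
-9      [-9]

-9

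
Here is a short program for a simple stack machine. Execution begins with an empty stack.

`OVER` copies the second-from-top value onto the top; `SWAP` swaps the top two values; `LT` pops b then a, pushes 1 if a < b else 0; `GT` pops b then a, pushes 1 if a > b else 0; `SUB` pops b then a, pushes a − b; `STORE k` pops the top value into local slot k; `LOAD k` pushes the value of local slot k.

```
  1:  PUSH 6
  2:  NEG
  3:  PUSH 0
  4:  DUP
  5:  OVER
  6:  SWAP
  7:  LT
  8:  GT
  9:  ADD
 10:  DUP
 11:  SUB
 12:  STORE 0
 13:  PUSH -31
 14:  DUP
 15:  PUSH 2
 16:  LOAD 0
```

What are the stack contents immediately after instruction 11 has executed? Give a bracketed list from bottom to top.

PUSH 6 → 6
NEG    → -6
PUSH 0 → -6 0
DUP    → -6 0 0
OVER   → -6 0 0 0
SWAP   → -6 0 0 0
LT     → -6 0 0
GT     → -6 0
ADD    → -6
DUP    → -6 -6
SUB    → 0

[0]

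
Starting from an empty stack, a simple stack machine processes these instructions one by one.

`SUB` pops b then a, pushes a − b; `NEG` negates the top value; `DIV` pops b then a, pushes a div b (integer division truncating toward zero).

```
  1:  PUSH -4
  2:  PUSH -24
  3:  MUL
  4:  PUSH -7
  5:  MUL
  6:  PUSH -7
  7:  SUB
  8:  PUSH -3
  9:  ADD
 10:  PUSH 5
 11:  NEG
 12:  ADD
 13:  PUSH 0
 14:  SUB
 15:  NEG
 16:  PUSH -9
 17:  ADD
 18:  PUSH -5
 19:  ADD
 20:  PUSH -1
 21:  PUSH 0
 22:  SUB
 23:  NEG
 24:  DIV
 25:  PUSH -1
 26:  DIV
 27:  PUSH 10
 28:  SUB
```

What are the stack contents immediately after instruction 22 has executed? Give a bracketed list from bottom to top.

PUSH -4  → [-4]
PUSH -24 → [-4, -24]
MUL      → [96]
PUSH -7  → [96, -7]
MUL      → [-672]
PUSH -7  → [-672, -7]
SUB      → [-665]
PUSH -3  → [-665, -3]
ADD      → [-668]
PUSH 5   → [-668, 5]
NEG      → [-668, -5]
ADD      → [-673]
PUSH 0   → [-673, 0]
SUB      → [-673]
NEG      → [673]
PUSH -9  → [673, -9]
ADD      → [664]
PUSH -5  → [664, -5]
ADD      → [659]
PUSH -1  → [659, -1]
PUSH 0   → [659, -1, 0]
SUB      → [659, -1]

[659, -1]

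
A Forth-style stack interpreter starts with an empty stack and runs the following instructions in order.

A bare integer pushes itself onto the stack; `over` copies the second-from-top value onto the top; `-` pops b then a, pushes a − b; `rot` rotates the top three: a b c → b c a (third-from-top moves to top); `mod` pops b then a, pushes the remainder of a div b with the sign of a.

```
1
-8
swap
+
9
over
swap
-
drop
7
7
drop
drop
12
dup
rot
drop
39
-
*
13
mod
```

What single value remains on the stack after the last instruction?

1    → 1
-8   → 1 -8
swap → -8 1
+    → -7
9    → -7 9
over → -7 9 -7
swap → -7 -7 9
-    → -7 -16
drop → -7
7    → -7 7
7    → -7 7 7
drop → -7 7
drop → -7
12   → -7 12
dup  → -7 12 12
rot  → 12 12 -7
drop → 12 12
39   → 12 12 39
-    → 12 -27
*    → -324
13   → -324 13
mod  → -12

-12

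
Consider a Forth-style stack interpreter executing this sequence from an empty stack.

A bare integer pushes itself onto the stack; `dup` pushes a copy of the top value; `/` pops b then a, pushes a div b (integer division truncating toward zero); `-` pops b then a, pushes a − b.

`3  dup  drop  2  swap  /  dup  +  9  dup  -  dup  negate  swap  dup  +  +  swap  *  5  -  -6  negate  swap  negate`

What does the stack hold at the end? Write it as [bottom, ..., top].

3       [3]
dup     [3, 3]
drop    [3]
2       [3, 2]
swap    [2, 3]
/       [0]
dup     [0, 0]
+       [0]
9       [0, 9]
dup     [0, 9, 9]
-       [0, 0]
dup     [0, 0, 0]
negate  [0, 0, 0]
swap    [0, 0, 0]
dup     [0, 0, 0, 0]
+       [0, 0, 0]
+       [0, 0]
swap    [0, 0]
*       [0]
5       [0, 5]
-       [-5]
-6      [-5, -6]
negate  [-5, 6]
swap    [6, -5]
negate  [6, 5]

[6, 5]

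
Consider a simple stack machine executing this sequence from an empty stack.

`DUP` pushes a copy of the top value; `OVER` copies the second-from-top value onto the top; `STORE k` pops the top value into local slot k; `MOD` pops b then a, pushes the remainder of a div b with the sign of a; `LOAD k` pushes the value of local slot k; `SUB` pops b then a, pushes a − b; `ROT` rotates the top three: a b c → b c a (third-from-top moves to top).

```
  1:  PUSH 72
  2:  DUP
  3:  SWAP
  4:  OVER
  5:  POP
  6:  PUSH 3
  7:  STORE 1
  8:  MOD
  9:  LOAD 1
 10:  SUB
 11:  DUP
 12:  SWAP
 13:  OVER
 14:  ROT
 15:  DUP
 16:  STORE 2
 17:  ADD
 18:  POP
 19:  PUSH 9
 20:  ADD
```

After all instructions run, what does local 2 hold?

-3

PUSH 72  72
DUP      72 72
SWAP     72 72
OVER     72 72 72
POP      72 72
PUSH 3   72 72 3
STORE 1  72 72
MOD      0
LOAD 1   0 3
SUB      -3
DUP      -3 -3
SWAP     -3 -3
OVER     -3 -3 -3
ROT      -3 -3 -3
DUP      -3 -3 -3 -3
STORE 2  -3 -3 -3
ADD      -3 -6
POP      -3
PUSH 9   -3 9
ADD      6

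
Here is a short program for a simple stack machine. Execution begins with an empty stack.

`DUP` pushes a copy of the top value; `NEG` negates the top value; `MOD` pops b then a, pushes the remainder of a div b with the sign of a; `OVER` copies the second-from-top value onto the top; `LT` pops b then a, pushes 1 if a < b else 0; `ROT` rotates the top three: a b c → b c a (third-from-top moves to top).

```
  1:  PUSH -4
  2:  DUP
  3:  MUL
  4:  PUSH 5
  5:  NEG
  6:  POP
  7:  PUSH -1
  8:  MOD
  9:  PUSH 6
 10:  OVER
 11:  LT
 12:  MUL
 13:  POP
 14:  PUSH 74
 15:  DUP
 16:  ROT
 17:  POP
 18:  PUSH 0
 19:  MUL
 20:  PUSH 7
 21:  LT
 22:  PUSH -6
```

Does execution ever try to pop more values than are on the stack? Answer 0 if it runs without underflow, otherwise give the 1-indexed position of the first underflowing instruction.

PUSH -4  -4
DUP      -4 -4
MUL      16
PUSH 5   16 5
NEG      16 -5
POP      16
PUSH -1  16 -1
MOD      0
PUSH 6   0 6
OVER     0 6 0
LT       0 0
MUL      0
POP      (empty)
PUSH 74  74
DUP      74 74
ROT  — needs 3 operands, stack has 2 → underflow

16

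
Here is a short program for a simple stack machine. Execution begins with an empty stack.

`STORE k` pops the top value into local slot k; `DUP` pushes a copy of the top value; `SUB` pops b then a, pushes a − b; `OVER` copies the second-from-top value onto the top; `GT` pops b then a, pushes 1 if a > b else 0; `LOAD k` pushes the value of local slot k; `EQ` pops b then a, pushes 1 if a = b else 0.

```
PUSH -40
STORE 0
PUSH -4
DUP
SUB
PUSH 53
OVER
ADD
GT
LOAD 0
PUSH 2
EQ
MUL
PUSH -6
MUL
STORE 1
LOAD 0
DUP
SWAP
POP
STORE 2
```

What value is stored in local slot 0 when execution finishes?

-40

PUSH -40 → -40
STORE 0  → (empty)
PUSH -4  → -4
DUP      → -4 -4
SUB      → 0
PUSH 53  → 0 53
OVER     → 0 53 0
ADD      → 0 53
GT       → 0
LOAD 0   → 0 -40
PUSH 2   → 0 -40 2
EQ       → 0 0
MUL      → 0
PUSH -6  → 0 -6
MUL      → 0
STORE 1  → (empty)
LOAD 0   → -40
DUP      → -40 -40
SWAP     → -40 -40
POP      → -40
STORE 2  → (empty)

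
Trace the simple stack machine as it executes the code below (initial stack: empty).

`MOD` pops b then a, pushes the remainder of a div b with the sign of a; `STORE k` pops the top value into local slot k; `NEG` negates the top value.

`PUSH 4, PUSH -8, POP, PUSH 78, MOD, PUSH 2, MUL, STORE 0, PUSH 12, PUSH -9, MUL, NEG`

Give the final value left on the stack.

PUSH 4  -> [4]
PUSH -8 -> [4, -8]
POP     -> [4]
PUSH 78 -> [4, 78]
MOD     -> [4]
PUSH 2  -> [4, 2]
MUL     -> [8]
STORE 0 -> []
PUSH 12 -> [12]
PUSH -9 -> [12, -9]
MUL     -> [-108]
NEG     -> [108]

108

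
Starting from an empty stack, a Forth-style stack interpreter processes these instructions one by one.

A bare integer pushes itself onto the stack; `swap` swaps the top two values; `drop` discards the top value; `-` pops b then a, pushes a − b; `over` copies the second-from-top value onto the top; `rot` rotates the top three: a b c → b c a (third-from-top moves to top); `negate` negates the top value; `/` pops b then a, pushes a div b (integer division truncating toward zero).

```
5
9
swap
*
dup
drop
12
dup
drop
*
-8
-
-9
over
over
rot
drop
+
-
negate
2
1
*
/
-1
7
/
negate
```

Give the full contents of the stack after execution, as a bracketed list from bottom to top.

[-4, 0]

5      : 5
9      : 5 9
swap   : 9 5
*      : 45
dup    : 45 45
drop   : 45
12     : 45 12
dup    : 45 12 12
drop   : 45 12
*      : 540
-8     : 540 -8
-      : 548
-9     : 548 -9
over   : 548 -9 548
over   : 548 -9 548 -9
rot    : 548 548 -9 -9
drop   : 548 548 -9
+      : 548 539
-      : 9
negate : -9
2      : -9 2
1      : -9 2 1
*      : -9 2
/      : -4
-1     : -4 -1
7      : -4 -1 7
/      : -4 0
negate : -4 0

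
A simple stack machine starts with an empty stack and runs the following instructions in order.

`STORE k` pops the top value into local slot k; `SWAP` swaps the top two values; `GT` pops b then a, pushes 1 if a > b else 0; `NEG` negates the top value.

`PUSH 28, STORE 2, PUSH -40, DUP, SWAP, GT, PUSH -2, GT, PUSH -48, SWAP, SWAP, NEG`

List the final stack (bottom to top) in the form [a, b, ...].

[1, 48]

PUSH 28  -> [28]
STORE 2  -> []
PUSH -40 -> [-40]
DUP      -> [-40, -40]
SWAP     -> [-40, -40]
GT       -> [0]
PUSH -2  -> [0, -2]
GT       -> [1]
PUSH -48 -> [1, -48]
SWAP     -> [-48, 1]
SWAP     -> [1, -48]
NEG      -> [1, 48]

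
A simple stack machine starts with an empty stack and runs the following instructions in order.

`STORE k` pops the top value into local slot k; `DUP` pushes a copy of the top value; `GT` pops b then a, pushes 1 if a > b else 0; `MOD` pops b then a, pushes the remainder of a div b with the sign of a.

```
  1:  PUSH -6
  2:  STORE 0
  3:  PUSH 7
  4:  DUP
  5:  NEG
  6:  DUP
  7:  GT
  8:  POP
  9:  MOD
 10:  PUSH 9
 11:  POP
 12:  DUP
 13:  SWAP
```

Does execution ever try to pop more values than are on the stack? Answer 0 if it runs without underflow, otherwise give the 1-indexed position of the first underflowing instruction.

PUSH -6 : [-6]
STORE 0 : []
PUSH 7  : [7]
DUP     : [7, 7]
NEG     : [7, -7]
DUP     : [7, -7, -7]
GT      : [7, 0]
POP     : [7]
MOD  — needs 2 operands, stack has 1 → underflow

9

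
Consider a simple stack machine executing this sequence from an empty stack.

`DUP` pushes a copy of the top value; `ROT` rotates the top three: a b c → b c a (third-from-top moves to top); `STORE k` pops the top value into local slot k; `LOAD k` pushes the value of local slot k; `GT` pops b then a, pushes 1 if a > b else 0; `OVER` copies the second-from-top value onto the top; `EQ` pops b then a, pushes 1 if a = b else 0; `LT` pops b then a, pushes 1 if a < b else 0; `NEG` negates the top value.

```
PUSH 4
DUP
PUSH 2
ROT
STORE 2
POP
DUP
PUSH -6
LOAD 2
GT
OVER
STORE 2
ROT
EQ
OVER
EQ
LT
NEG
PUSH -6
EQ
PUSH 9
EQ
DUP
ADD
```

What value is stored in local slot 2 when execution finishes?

PUSH 4  : 4
DUP     : 4 4
PUSH 2  : 4 4 2
ROT     : 4 2 4
STORE 2 : 4 2
POP     : 4
DUP     : 4 4
PUSH -6 : 4 4 -6
LOAD 2  : 4 4 -6 4
GT      : 4 4 0
OVER    : 4 4 0 4
STORE 2 : 4 4 0
ROT     : 4 0 4
EQ      : 4 0
OVER    : 4 0 4
EQ      : 4 0
LT      : 0
NEG     : 0
PUSH -6 : 0 -6
EQ      : 0
PUSH 9  : 0 9
EQ      : 0
DUP     : 0 0
ADD     : 0

4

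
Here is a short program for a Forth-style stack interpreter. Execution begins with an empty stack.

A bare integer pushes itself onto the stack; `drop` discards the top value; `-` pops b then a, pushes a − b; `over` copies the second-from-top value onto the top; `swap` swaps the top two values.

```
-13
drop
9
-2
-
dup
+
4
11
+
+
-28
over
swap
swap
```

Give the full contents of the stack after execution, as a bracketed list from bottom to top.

[37, -28, 37]

-13  : -13
drop : (empty)
9    : 9
-2   : 9 -2
-    : 11
dup  : 11 11
+    : 22
4    : 22 4
11   : 22 4 11
+    : 22 15
+    : 37
-28  : 37 -28
over : 37 -28 37
swap : 37 37 -28
swap : 37 -28 37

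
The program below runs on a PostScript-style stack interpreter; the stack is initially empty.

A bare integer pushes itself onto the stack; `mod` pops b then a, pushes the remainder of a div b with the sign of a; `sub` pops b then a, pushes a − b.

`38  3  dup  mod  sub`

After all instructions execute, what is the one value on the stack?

38

38  : 38
3   : 38 3
dup : 38 3 3
mod : 38 0
sub : 38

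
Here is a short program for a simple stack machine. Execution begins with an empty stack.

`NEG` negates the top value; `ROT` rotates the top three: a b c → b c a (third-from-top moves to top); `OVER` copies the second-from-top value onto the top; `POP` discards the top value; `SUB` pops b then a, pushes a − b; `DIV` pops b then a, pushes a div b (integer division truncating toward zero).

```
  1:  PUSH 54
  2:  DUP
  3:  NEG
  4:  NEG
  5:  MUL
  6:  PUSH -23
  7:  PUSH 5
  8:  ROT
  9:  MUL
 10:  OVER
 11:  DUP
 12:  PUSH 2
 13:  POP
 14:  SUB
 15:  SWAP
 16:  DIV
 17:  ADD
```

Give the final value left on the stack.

PUSH 54  -> 54
DUP      -> 54 54
NEG      -> 54 -54
NEG      -> 54 54
MUL      -> 2916
PUSH -23 -> 2916 -23
PUSH 5   -> 2916 -23 5
ROT      -> -23 5 2916
MUL      -> -23 14580
OVER     -> -23 14580 -23
DUP      -> -23 14580 -23 -23
PUSH 2   -> -23 14580 -23 -23 2
POP      -> -23 14580 -23 -23
SUB      -> -23 14580 0
SWAP     -> -23 0 14580
DIV      -> -23 0
ADD      -> -23

-23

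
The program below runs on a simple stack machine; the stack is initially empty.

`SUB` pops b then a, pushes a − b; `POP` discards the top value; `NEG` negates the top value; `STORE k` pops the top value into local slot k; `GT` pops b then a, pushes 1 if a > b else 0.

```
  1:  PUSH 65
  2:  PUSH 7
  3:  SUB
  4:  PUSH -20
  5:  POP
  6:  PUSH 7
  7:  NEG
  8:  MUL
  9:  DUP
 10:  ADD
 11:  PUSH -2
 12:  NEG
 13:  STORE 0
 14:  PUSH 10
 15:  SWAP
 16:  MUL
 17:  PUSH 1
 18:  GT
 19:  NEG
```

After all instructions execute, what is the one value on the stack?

0

PUSH 65   65
PUSH 7    65 7
SUB       58
PUSH -20  58 -20
POP       58
PUSH 7    58 7
NEG       58 -7
MUL       -406
DUP       -406 -406
ADD       -812
PUSH -2   -812 -2
NEG       -812 2
STORE 0   -812
PUSH 10   -812 10
SWAP      10 -812
MUL       -8120
PUSH 1    -8120 1
GT        0
NEG       0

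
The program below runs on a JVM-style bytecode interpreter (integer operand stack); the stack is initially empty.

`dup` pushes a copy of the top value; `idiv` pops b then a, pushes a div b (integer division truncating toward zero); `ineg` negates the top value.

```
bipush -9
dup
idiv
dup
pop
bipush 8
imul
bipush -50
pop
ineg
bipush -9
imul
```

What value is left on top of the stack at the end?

bipush -9  → -9
dup        → -9 -9
idiv       → 1
dup        → 1 1
pop        → 1
bipush 8   → 1 8
imul       → 8
bipush -50 → 8 -50
pop        → 8
ineg       → -8
bipush -9  → -8 -9
imul       → 72

72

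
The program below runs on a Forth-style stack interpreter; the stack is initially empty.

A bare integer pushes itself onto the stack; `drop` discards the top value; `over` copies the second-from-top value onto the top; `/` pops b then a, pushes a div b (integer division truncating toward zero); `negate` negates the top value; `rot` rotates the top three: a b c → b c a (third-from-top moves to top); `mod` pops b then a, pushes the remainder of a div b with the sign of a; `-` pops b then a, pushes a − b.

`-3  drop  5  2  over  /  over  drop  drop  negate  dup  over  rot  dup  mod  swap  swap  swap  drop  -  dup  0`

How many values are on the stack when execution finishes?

3

-3     -> -3
drop   -> (empty)
5      -> 5
2      -> 5 2
over   -> 5 2 5
/      -> 5 0
over   -> 5 0 5
drop   -> 5 0
drop   -> 5
negate -> -5
dup    -> -5 -5
over   -> -5 -5 -5
rot    -> -5 -5 -5
dup    -> -5 -5 -5 -5
mod    -> -5 -5 0
swap   -> -5 0 -5
swap   -> -5 -5 0
swap   -> -5 0 -5
drop   -> -5 0
-      -> -5
dup    -> -5 -5
0      -> -5 -5 0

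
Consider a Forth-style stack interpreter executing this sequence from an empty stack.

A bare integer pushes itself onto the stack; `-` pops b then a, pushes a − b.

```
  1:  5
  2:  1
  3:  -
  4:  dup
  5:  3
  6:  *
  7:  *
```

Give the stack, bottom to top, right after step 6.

[4, 12]

5   → [5]
1   → [5, 1]
-   → [4]
dup → [4, 4]
3   → [4, 4, 3]
*   → [4, 12]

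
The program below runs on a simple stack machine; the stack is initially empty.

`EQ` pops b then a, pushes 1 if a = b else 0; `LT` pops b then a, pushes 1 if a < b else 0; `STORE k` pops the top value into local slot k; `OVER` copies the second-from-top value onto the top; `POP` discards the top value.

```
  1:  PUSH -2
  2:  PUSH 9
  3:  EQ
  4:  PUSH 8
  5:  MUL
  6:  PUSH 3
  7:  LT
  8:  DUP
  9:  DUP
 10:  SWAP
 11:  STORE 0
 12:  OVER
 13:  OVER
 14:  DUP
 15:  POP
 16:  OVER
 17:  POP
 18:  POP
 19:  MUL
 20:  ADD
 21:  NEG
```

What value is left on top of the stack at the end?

PUSH -2 → -2
PUSH 9  → -2 9
EQ      → 0
PUSH 8  → 0 8
MUL     → 0
PUSH 3  → 0 3
LT      → 1
DUP     → 1 1
DUP     → 1 1 1
SWAP    → 1 1 1
STORE 0 → 1 1
OVER    → 1 1 1
OVER    → 1 1 1 1
DUP     → 1 1 1 1 1
POP     → 1 1 1 1
OVER    → 1 1 1 1 1
POP     → 1 1 1 1
POP     → 1 1 1
MUL     → 1 1
ADD     → 2
NEG     → -2

-2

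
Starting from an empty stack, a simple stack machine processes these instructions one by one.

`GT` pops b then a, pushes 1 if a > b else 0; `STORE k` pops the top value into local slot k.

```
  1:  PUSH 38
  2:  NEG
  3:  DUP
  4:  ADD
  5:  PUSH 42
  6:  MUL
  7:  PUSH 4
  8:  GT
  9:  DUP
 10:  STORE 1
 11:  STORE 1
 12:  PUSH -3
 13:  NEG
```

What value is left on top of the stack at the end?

3

PUSH 38 → 38
NEG     → -38
DUP     → -38 -38
ADD     → -76
PUSH 42 → -76 42
MUL     → -3192
PUSH 4  → -3192 4
GT      → 0
DUP     → 0 0
STORE 1 → 0
STORE 1 → (empty)
PUSH -3 → -3
NEG     → 3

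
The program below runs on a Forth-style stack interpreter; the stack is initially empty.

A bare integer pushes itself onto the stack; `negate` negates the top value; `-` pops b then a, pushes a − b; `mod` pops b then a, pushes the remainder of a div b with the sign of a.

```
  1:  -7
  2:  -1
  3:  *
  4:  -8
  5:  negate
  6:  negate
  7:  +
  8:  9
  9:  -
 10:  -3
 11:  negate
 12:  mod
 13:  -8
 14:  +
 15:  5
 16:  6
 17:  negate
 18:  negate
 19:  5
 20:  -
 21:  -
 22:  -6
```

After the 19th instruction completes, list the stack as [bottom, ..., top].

-7      [-7]
-1      [-7, -1]
*       [7]
-8      [7, -8]
negate  [7, 8]
negate  [7, -8]
+       [-1]
9       [-1, 9]
-       [-10]
-3      [-10, -3]
negate  [-10, 3]
mod     [-1]
-8      [-1, -8]
+       [-9]
5       [-9, 5]
6       [-9, 5, 6]
negate  [-9, 5, -6]
negate  [-9, 5, 6]
5       [-9, 5, 6, 5]

[-9, 5, 6, 5]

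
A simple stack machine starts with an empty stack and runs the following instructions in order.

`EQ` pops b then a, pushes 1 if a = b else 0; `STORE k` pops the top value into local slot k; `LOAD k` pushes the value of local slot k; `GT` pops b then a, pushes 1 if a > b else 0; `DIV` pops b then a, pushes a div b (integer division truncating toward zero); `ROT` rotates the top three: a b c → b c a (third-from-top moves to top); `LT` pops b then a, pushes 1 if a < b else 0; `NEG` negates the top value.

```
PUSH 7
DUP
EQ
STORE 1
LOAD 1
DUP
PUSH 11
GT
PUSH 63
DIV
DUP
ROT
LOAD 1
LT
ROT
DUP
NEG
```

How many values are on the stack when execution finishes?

PUSH 7  -> [7]
DUP     -> [7, 7]
EQ      -> [1]
STORE 1 -> []
LOAD 1  -> [1]
DUP     -> [1, 1]
PUSH 11 -> [1, 1, 11]
GT      -> [1, 0]
PUSH 63 -> [1, 0, 63]
DIV     -> [1, 0]
DUP     -> [1, 0, 0]
ROT     -> [0, 0, 1]
LOAD 1  -> [0, 0, 1, 1]
LT      -> [0, 0, 0]
ROT     -> [0, 0, 0]
DUP     -> [0, 0, 0, 0]
NEG     -> [0, 0, 0, 0]

4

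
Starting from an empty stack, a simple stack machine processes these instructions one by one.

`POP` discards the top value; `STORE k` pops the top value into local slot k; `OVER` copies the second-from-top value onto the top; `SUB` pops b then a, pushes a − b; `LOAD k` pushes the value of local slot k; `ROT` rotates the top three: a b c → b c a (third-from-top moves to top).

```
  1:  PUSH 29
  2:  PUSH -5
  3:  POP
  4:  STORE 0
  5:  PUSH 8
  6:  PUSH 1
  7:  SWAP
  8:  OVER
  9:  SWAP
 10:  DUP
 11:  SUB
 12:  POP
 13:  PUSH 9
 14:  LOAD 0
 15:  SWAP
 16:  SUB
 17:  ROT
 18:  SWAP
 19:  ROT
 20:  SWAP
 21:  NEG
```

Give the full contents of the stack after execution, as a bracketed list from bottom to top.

PUSH 29  [29]
PUSH -5  [29, -5]
POP      [29]
STORE 0  []
PUSH 8   [8]
PUSH 1   [8, 1]
SWAP     [1, 8]
OVER     [1, 8, 1]
SWAP     [1, 1, 8]
DUP      [1, 1, 8, 8]
SUB      [1, 1, 0]
POP      [1, 1]
PUSH 9   [1, 1, 9]
LOAD 0   [1, 1, 9, 29]
SWAP     [1, 1, 29, 9]
SUB      [1, 1, 20]
ROT      [1, 20, 1]
SWAP     [1, 1, 20]
ROT      [1, 20, 1]
SWAP     [1, 1, 20]
NEG      [1, 1, -20]

[1, 1, -20]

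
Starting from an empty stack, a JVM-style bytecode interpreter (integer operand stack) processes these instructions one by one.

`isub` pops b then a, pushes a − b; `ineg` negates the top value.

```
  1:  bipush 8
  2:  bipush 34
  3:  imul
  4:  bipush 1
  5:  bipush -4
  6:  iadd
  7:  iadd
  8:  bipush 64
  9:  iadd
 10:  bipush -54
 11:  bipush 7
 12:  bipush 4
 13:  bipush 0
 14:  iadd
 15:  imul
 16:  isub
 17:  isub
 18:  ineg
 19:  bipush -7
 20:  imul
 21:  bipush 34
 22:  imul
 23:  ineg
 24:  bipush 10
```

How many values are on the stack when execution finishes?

2

bipush 8   -> 8
bipush 34  -> 8 34
imul       -> 272
bipush 1   -> 272 1
bipush -4  -> 272 1 -4
iadd       -> 272 -3
iadd       -> 269
bipush 64  -> 269 64
iadd       -> 333
bipush -54 -> 333 -54
bipush 7   -> 333 -54 7
bipush 4   -> 333 -54 7 4
bipush 0   -> 333 -54 7 4 0
iadd       -> 333 -54 7 4
imul       -> 333 -54 28
isub       -> 333 -82
isub       -> 415
ineg       -> -415
bipush -7  -> -415 -7
imul       -> 2905
bipush 34  -> 2905 34
imul       -> 98770
ineg       -> -98770
bipush 10  -> -98770 10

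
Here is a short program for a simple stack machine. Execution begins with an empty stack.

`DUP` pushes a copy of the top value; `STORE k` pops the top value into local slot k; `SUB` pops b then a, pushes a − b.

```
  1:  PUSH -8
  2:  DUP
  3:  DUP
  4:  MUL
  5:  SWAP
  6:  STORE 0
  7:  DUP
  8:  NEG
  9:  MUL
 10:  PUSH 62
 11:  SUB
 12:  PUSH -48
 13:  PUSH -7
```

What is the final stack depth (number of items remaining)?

PUSH -8  → [-8]
DUP      → [-8, -8]
DUP      → [-8, -8, -8]
MUL      → [-8, 64]
SWAP     → [64, -8]
STORE 0  → [64]
DUP      → [64, 64]
NEG      → [64, -64]
MUL      → [-4096]
PUSH 62  → [-4096, 62]
SUB      → [-4158]
PUSH -48 → [-4158, -48]
PUSH -7  → [-4158, -48, -7]

3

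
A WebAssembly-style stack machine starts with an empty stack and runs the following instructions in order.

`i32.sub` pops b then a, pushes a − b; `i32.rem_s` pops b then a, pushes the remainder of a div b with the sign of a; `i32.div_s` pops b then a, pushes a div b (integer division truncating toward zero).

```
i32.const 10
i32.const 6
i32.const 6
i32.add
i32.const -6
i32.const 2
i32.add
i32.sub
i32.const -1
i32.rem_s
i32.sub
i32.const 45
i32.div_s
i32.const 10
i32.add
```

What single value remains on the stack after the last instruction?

10

i32.const 10 : 10
i32.const 6  : 10 6
i32.const 6  : 10 6 6
i32.add      : 10 12
i32.const -6 : 10 12 -6
i32.const 2  : 10 12 -6 2
i32.add      : 10 12 -4
i32.sub      : 10 16
i32.const -1 : 10 16 -1
i32.rem_s    : 10 0
i32.sub      : 10
i32.const 45 : 10 45
i32.div_s    : 0
i32.const 10 : 0 10
i32.add      : 10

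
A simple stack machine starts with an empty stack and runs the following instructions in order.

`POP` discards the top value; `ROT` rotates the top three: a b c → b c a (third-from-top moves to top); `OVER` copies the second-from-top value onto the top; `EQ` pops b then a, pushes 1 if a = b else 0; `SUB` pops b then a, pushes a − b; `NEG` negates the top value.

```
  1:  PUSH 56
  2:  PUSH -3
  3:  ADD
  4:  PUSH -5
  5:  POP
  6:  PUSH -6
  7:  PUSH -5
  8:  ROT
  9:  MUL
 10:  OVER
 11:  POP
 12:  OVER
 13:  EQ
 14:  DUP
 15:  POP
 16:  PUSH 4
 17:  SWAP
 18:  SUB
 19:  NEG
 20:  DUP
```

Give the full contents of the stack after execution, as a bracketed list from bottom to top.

[-6, -4, -4]

PUSH 56 → [56]
PUSH -3 → [56, -3]
ADD     → [53]
PUSH -5 → [53, -5]
POP     → [53]
PUSH -6 → [53, -6]
PUSH -5 → [53, -6, -5]
ROT     → [-6, -5, 53]
MUL     → [-6, -265]
OVER    → [-6, -265, -6]
POP     → [-6, -265]
OVER    → [-6, -265, -6]
EQ      → [-6, 0]
DUP     → [-6, 0, 0]
POP     → [-6, 0]
PUSH 4  → [-6, 0, 4]
SWAP    → [-6, 4, 0]
SUB     → [-6, 4]
NEG     → [-6, -4]
DUP     → [-6, -4, -4]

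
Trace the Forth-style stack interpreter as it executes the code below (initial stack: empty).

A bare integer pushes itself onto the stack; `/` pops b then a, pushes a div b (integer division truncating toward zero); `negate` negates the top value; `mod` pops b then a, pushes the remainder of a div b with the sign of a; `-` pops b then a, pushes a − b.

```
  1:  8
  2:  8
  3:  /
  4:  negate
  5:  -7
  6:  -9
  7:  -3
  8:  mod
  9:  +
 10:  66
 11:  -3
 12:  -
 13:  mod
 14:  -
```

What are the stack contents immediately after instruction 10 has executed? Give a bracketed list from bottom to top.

[-1, -7, 66]

8      : 8
8      : 8 8
/      : 1
negate : -1
-7     : -1 -7
-9     : -1 -7 -9
-3     : -1 -7 -9 -3
mod    : -1 -7 0
+      : -1 -7
66     : -1 -7 66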